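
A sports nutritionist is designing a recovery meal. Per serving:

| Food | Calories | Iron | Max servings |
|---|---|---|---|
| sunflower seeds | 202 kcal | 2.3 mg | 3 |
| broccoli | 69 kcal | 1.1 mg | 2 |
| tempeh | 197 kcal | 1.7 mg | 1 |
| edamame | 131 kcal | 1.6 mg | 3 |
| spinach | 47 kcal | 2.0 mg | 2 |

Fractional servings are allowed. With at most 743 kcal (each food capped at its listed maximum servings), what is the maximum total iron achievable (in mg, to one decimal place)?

12.3 mg

Iron per kcal: spinach 0.04255, broccoli 0.01594, edamame 0.01221, sunflower seeds 0.01139, tempeh 0.008629.
Take 2 servings of spinach: uses 94 kcal, +4.0 mg iron (running total 4.0 mg).
Take 2 servings of broccoli: uses 138 kcal, +2.2 mg iron (running total 6.2 mg).
Take 3 servings of edamame: uses 393 kcal, +4.8 mg iron (running total 11.0 mg).
Take 0.5842 servings of sunflower seeds: uses 118 kcal, +1.3 mg iron (running total 12.3 mg).
Filling greedily by iron-per-kcal is optimal for one linear limit, giving 12.3 mg.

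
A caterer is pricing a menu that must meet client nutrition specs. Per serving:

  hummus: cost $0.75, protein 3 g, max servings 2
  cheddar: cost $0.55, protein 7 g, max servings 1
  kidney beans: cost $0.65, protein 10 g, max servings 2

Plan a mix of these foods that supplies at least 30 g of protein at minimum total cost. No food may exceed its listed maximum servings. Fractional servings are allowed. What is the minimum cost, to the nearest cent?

Cost per g of protein: kidney beans $0.0650, cheddar $0.0786, hummus $0.2500.
Take 2 servings of kidney beans: +20.0 g protein for $1.30 (total $1.30, still need 10.0 g).
Take 1 serving of cheddar: +7.0 g protein for $0.55 (total $1.85, still need 3.0 g).
Take 1 serving of hummus: +3.0 g protein for $0.75 (total $2.60, still need 0.0 g).
Greedy by cheapest-per-g is optimal for a single linear constraint, so the minimum cost is $2.60.

$2.60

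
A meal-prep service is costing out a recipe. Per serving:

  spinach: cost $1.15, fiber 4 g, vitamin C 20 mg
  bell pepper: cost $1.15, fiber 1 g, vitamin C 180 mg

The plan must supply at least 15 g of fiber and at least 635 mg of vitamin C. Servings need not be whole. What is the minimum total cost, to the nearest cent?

$7.07

Minimising a linear cost over {fiber ≥ 15, vitamin C ≥ 635, servings ≥ 0} — the optimum is at a vertex, using one or two foods.
spinach only: max(15/4, 635/20) = 31.75 servings → $36.51.
bell pepper only: max(15/1, 635/180) = 15 servings → $17.25.
spinach + bell pepper with both tight: 2.95 servings and 3.2 servings → $7.07.
Cheapest feasible corner: $7.07.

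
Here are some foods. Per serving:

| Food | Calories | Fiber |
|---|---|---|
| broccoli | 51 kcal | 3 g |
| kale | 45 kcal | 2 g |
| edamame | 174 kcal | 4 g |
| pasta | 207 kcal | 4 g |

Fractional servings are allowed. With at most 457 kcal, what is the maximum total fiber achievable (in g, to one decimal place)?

Fiber per kcal: broccoli 0.05882, kale 0.04444, edamame 0.02299, pasta 0.01932.
With no serving limits, spend the whole calories allowance on broccoli: 457 kcal / 51 kcal × 3 g = 26.9 g.

26.9 g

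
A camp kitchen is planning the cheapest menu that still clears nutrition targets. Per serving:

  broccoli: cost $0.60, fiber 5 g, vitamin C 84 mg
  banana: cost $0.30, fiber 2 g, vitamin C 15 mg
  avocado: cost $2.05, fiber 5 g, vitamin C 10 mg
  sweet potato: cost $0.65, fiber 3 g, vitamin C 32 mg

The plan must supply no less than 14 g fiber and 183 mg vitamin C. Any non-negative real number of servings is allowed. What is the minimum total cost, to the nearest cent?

For a min-cost LP with two ≥-constraints, a basic feasible solution has at most two positive variables.
broccoli only: max(14/5, 183/84) = 2.8 servings → $1.68.
banana only: max(14/2, 183/15) = 12.2 servings → $3.66.
avocado only: max(14/5, 183/10) = 18.3 servings → $37.52.
sweet potato only: max(14/3, 183/32) = 5.719 servings → $3.72.
broccoli + banana with both tight: 1.677 servings and 2.806 servings → $1.85.
broccoli + avocado with both tight: 2.095 servings and 0.7054 servings → $2.70.
broccoli + sweet potato with both tight: 1.098 servings and 2.837 servings → $2.50.
banana + avocado: the both-tight solution has a negative serving — not a feasible corner.
banana + sweet potato: intersection lies outside the first quadrant.
avocado + sweet potato: intersection lies outside the first quadrant.
The minimum over all feasible corners is $1.68.

$1.68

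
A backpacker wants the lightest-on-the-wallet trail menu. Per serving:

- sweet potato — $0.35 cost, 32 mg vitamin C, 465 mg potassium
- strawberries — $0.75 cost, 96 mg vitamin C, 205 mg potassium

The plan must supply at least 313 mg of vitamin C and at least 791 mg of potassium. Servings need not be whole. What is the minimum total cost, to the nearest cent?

Compare the cost at each extreme point of the feasible region.
sweet potato only: max(313/32, 791/465) = 9.781 servings → $3.42.
strawberries only: max(313/96, 791/205) = 3.859 servings → $2.89.
sweet potato + strawberries with both tight: 0.3091 servings and 3.157 servings → $2.48.
Cheapest feasible corner: $2.48.

$2.48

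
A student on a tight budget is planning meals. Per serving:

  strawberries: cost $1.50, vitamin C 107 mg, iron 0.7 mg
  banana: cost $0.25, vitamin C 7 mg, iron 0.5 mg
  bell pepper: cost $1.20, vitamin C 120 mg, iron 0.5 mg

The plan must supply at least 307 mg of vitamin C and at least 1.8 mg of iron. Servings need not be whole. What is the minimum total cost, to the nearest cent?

$3.27

Two binding constraints pin down two serving amounts, so the optimal mix uses at most two foods. The candidates are each food alone (scaled to the tighter of vitamin C/iron) and each pair with both constraints tight.
strawberries only: max(307/107, 1.8/0.7) = 2.869 servings → $4.30.
banana only: max(307/7, 1.8/0.5) = 43.86 servings → $10.96.
bell pepper only: max(307/120, 1.8/0.5) = 3.6 servings → $4.32.
strawberries + banana: the both-tight solution has a negative serving — not a feasible corner.
strawberries + bell pepper with both tight: 2.049 servings and 0.7311 servings → $3.95.
banana + bell pepper with both tight: 1.106 servings and 2.494 servings → $3.27.
Cheapest feasible corner: $3.27.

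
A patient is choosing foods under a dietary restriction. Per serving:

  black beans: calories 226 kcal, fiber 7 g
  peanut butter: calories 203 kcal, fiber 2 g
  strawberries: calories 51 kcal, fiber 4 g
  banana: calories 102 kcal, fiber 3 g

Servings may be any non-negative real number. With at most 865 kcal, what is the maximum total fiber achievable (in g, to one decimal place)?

Fiber per kcal: strawberries 0.07843, black beans 0.03097, banana 0.02941, peanut butter 0.009852.
With no serving limits, spend the whole calories allowance on strawberries: 865 kcal / 51 kcal × 4 g = 67.8 g.

67.8 g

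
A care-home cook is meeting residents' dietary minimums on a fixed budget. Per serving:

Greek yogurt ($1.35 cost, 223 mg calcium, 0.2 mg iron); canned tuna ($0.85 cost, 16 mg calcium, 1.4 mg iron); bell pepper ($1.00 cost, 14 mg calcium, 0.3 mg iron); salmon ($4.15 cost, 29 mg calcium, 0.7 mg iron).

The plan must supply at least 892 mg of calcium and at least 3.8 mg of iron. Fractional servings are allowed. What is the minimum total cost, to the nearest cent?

$7.03

Minimising a linear cost over {calcium ≥ 892, iron ≥ 3.8, servings ≥ 0} — the optimum is at a vertex, using one or two foods.
Greek yogurt only: max(892/223, 3.8/0.2) = 19 servings → $25.65.
canned tuna only: max(892/16, 3.8/1.4) = 55.75 servings → $47.39.
bell pepper only: max(892/14, 3.8/0.3) = 63.71 servings → $63.71.
salmon only: max(892/29, 3.8/0.7) = 30.76 servings → $127.65.
Greek yogurt + canned tuna with both tight: 3.845 servings and 2.165 servings → $7.03.
Greek yogurt + bell pepper with both tight: 3.345 servings and 10.44 servings → $14.95.
Greek yogurt + salmon with both tight: 3.421 servings and 4.451 servings → $23.09.
canned tuna + bell pepper with both targets exact would need a negative amount; discard.
canned tuna + salmon: the both-tight solution has a negative serving — not a feasible corner.
bell pepper + salmon with both targets exact would need a negative amount; discard.
So the least-cost plan costs $7.03.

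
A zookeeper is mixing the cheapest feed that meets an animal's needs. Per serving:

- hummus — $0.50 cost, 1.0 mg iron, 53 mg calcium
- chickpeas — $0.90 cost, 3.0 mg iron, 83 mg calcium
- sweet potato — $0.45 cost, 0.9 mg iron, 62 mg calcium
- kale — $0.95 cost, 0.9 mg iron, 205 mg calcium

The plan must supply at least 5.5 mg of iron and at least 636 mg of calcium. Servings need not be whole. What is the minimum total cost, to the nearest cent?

Compare the cost at each extreme point of the feasible region.
hummus only: max(5.5/1.0, 636/53) = 12 servings → $6.00.
chickpeas only: max(5.5/3.0, 636/83) = 7.663 servings → $6.90.
sweet potato only: max(5.5/0.9, 636/62) = 10.26 servings → $4.62.
kale only: max(5.5/0.9, 636/205) = 6.111 servings → $5.81.
hummus + chickpeas: the both-tight solution has a negative serving — not a feasible corner.
hummus + sweet potato: the both-tight solution has a negative serving — not a feasible corner.
hummus + kale with both tight: 3.529 servings and 2.19 servings → $3.85.
chickpeas + sweet potato with both targets exact would need a negative amount; discard.
chickpeas + kale with both tight: 1.027 servings and 2.686 servings → $3.48.
sweet potato + kale with both tight: 4.313 servings and 1.798 servings → $3.65.
The minimum over all feasible corners is $3.48.

$3.48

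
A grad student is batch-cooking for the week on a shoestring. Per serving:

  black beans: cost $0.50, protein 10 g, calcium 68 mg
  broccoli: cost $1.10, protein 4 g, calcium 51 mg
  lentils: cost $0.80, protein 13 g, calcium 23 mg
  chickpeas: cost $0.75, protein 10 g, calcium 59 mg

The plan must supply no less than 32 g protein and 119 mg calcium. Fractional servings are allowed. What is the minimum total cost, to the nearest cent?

$1.60

An LP optimum is at a vertex; with two nutrient constraints at most two foods are used. Check each candidate.
black beans only: max(32/10, 119/68) = 3.2 servings → $1.60.
broccoli only: max(32/4, 119/51) = 8 servings → $8.80.
lentils only: max(32/13, 119/23) = 5.174 servings → $4.14.
chickpeas only: max(32/10, 119/59) = 3.2 servings → $2.40.
black beans + broccoli with both targets exact would need a negative amount; discard.
black beans + lentils with both tight: 1.24 servings and 1.508 servings → $1.83.
black beans + chickpeas: intersection lies outside the first quadrant.
broccoli + lentils with both tight: 1.42 servings and 2.025 servings → $3.18.
broccoli + chickpeas: the both-tight solution has a negative serving — not a feasible corner.
lentils + chickpeas with both tight: 1.3 servings and 1.51 servings → $2.17.
The minimum over all feasible corners is $1.60.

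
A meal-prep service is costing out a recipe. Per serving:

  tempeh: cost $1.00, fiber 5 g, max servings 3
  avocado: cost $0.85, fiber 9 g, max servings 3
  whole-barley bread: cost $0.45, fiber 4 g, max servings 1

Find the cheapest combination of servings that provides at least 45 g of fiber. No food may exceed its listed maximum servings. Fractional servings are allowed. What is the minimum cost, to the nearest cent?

Cost per g of fiber: avocado $0.0944, whole-barley bread $0.1125, tempeh $0.2000.
Take 3 servings of avocado: +27.0 g fiber for $2.55 (total $2.55, still need 18.0 g).
Take 1 serving of whole-barley bread: +4.0 g fiber for $0.45 (total $3.00, still need 14.0 g).
Take 2.8 servings of tempeh: +14.0 g fiber for $2.80 (total $5.80, still need 0.0 g).
Greedy by cheapest-per-g is optimal for a single linear constraint, so the minimum cost is $5.80.

$5.80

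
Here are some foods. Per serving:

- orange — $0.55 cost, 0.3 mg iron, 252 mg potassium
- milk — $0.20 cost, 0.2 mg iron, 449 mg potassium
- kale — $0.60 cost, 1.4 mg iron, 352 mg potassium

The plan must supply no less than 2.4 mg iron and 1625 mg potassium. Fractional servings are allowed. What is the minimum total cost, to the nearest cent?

$1.32

orange only: max(2.4/0.3, 1625/252) = 8 servings → $4.40.
milk only: max(2.4/0.2, 1625/449) = 12 servings → $2.40.
kale only: max(2.4/1.4, 1625/352) = 4.616 servings → $2.77.
orange + milk: intersection lies outside the first quadrant.
orange + kale with both tight: 5.786 servings and 0.4745 servings → $3.47.
milk + kale with both tight: 2.562 servings and 1.348 servings → $1.32.
Cheapest feasible corner: $1.32.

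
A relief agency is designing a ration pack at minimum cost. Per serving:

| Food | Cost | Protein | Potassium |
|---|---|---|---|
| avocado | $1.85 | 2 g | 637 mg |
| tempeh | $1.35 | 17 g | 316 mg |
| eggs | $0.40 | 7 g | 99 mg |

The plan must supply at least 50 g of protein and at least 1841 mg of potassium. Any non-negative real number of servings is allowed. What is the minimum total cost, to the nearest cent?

$6.09

avocado only: max(50/2, 1841/637) = 25 servings → $46.25.
tempeh only: max(50/17, 1841/316) = 5.826 servings → $7.87.
eggs only: max(50/7, 1841/99) = 18.6 servings → $7.44.
avocado + tempeh with both tight: 1.52 servings and 2.762 servings → $6.54.
avocado + eggs with both tight: 1.863 servings and 6.611 servings → $6.09.
tempeh + eggs: intersection lies outside the first quadrant.
Cheapest feasible corner: $6.09.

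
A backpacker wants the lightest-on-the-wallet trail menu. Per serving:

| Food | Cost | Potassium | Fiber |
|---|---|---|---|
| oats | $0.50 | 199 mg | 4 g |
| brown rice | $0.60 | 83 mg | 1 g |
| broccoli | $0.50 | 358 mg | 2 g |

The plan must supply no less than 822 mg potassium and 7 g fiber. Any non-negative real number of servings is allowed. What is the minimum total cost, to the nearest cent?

Check every corner: each single food scaled to meet both minima, and each pair solved so both constraints bind.
oats only: max(822/199, 7/4) = 4.131 servings → $2.07.
brown rice only: max(822/83, 7/1) = 9.904 servings → $5.94.
broccoli only: max(822/358, 7/2) = 3.5 servings → $1.75.
oats + brown rice: the both-tight solution has a negative serving — not a feasible corner.
oats + broccoli with both tight: 0.8337 servings and 1.833 servings → $1.33.
brown rice + broccoli with both tight: 4.49 servings and 1.255 servings → $3.32.
Cheapest feasible corner: $1.33.

$1.33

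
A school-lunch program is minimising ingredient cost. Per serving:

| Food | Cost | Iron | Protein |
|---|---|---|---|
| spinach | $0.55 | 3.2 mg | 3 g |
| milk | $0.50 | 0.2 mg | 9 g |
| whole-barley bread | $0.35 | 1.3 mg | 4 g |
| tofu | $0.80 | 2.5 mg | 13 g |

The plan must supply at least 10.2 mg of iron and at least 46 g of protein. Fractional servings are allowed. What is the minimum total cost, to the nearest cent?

This is a tiny linear program; its minimum lies at a vertex of the feasible set. List the vertices and price them.
spinach only: max(10.2/3.2, 46/3) = 15.33 servings → $8.43.
milk only: max(10.2/0.2, 46/9) = 51 servings → $25.50.
whole-barley bread only: max(10.2/1.3, 46/4) = 11.5 servings → $4.03.
tofu only: max(10.2/2.5, 46/13) = 4.08 servings → $3.26.
spinach + milk with both tight: 2.929 servings and 4.135 servings → $3.68.
spinach + whole-barley bread: the both-tight solution has a negative serving — not a feasible corner.
spinach + tofu with both tight: 0.5161 servings and 3.419 servings → $3.02.
milk + whole-barley bread with both tight: 1.743 servings and 7.578 servings → $3.52.
milk + tofu: the both-tight solution has a negative serving — not a feasible corner.
whole-barley bread + tofu with both tight: 2.551 servings and 2.754 servings → $3.10.
So the least-cost plan costs $3.02.

$3.02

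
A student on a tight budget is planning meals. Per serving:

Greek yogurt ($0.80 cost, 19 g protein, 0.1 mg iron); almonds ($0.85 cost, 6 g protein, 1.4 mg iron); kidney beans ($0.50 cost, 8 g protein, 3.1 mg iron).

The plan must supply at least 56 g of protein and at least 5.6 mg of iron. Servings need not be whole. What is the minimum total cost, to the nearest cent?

For a min-cost LP with two ≥-constraints, a basic feasible solution has at most two positive variables.
Greek yogurt only: max(56/19, 5.6/0.1) = 56 servings → $44.80.
almonds only: max(56/6, 5.6/1.4) = 9.333 servings → $7.93.
kidney beans only: max(56/8, 5.6/3.1) = 7 servings → $3.50.
Greek yogurt + almonds with both tight: 1.723 servings and 3.877 servings → $4.67.
Greek yogurt + kidney beans with both tight: 2.217 servings and 1.735 servings → $2.64.
almonds + kidney beans: intersection lies outside the first quadrant.
So the least-cost plan costs $2.64.

$2.64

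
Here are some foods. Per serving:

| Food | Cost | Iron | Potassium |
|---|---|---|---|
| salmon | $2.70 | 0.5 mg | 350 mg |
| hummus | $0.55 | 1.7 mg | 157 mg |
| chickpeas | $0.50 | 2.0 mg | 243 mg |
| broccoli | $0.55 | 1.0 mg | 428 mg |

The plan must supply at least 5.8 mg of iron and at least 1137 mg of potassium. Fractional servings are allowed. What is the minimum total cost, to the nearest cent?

$1.87

An LP optimum is at a vertex; with two nutrient constraints at most two foods are used. Check each candidate.
salmon only: max(5.8/0.5, 1137/350) = 11.6 servings → $31.32.
hummus only: max(5.8/1.7, 1137/157) = 7.242 servings → $3.98.
chickpeas only: max(5.8/2.0, 1137/243) = 4.679 servings → $2.34.
broccoli only: max(5.8/1.0, 1137/428) = 5.8 servings → $3.19.
salmon + hummus with both tight: 1.979 servings and 2.83 servings → $6.90.
salmon + chickpeas with both tight: 1.495 servings and 2.526 servings → $5.30.
salmon + broccoli with both targets exact would need a negative amount; discard.
hummus + chickpeas with both targets exact would need a negative amount; discard.
hummus + broccoli with both tight: 2.358 servings and 1.792 servings → $2.28.
chickpeas + broccoli with both tight: 2.195 servings and 1.41 servings → $1.87.
So the least-cost plan costs $1.87.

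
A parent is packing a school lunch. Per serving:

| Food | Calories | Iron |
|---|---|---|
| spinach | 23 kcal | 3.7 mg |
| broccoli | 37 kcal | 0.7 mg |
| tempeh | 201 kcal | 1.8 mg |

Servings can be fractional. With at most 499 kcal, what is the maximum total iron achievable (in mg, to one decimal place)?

Iron per kcal: spinach 0.1609, broccoli 0.01892, tempeh 0.008955.
With no serving limits, spend the whole calories allowance on spinach: 499 kcal / 23 kcal × 3.7 mg = 80.3 mg.

80.3 mg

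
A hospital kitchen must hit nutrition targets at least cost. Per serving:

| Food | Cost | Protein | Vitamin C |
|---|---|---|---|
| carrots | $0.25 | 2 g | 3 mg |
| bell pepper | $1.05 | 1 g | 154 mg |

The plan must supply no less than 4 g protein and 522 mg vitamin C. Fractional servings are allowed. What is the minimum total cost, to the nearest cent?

Check every corner: each single food scaled to meet both minima, and each pair solved so both constraints bind.
carrots only: max(4/2, 522/3) = 174 servings → $43.50.
bell pepper only: max(4/1, 522/154) = 4 servings → $4.20.
carrots + bell pepper with both tight: 0.3082 servings and 3.384 servings → $3.63.
So the least-cost plan costs $3.63.

$3.63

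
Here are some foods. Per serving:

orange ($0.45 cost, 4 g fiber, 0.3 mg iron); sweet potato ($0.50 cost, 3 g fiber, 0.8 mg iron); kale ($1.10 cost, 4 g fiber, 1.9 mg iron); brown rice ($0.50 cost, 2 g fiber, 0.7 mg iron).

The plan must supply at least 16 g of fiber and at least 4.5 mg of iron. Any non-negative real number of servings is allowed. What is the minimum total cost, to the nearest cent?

Two binding constraints pin down two serving amounts, so the optimal mix uses at most two foods. The candidates are each food alone (scaled to the tighter of fiber/iron) and each pair with both constraints tight.
orange only: max(16/4, 4.5/0.3) = 15 servings → $6.75.
sweet potato only: max(16/3, 4.5/0.8) = 5.625 servings → $2.81.
kale only: max(16/4, 4.5/1.9) = 4 servings → $4.40.
brown rice only: max(16/2, 4.5/0.7) = 8 servings → $4.00.
orange + sweet potato: intersection lies outside the first quadrant.
orange + kale with both tight: 1.938 servings and 2.062 servings → $3.14.
orange + brown rice with both tight: 1 serving and 6 servings → $3.45.
sweet potato + kale with both tight: 4.96 servings and 0.28 servings → $2.79.
sweet potato + brown rice with both tight: 4.4 servings and 1.4 servings → $2.90.
kale + brown rice: the both-tight solution has a negative serving — not a feasible corner.
Cheapest feasible corner: $2.79.

$2.79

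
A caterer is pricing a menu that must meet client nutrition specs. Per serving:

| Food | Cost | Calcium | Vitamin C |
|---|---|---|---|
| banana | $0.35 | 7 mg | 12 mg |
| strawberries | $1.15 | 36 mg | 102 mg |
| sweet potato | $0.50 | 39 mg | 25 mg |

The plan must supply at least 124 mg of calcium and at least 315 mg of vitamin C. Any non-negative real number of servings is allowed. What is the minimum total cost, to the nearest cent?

banana only: max(124/7, 315/12) = 26.25 servings → $9.19.
strawberries only: max(124/36, 315/102) = 3.444 servings → $3.96.
sweet potato only: max(124/39, 315/25) = 12.6 servings → $6.30.
banana + strawberries with both tight: 4.638 servings and 2.543 servings → $4.55.
banana + sweet potato with both targets exact would need a negative amount; discard.
strawberries + sweet potato with both tight: 2.984 servings and 0.425 servings → $3.64.
The minimum over all feasible corners is $3.64.

$3.64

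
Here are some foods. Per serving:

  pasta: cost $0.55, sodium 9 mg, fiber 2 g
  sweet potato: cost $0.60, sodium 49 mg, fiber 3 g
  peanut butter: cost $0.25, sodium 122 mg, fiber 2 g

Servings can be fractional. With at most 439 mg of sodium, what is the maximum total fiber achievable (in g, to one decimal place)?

Fiber per mg sodium: pasta 0.2222, sweet potato 0.06122, peanut butter 0.01639.
With no serving limits, spend the whole sodium allowance on pasta: 439 mg / 9 mg × 2 g = 97.6 g.

97.6 g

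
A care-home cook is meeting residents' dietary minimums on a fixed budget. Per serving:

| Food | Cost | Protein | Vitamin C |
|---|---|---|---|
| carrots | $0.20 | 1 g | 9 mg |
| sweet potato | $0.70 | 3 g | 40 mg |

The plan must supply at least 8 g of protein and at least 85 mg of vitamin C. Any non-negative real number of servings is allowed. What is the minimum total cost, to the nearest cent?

$1.70

A basic optimal solution has at most two foods positive. Try each food alone and each pair with both targets met exactly.
carrots only: max(8/1, 85/9) = 9.444 servings → $1.89.
sweet potato only: max(8/3, 85/40) = 2.667 servings → $1.87.
carrots + sweet potato with both tight: 5 servings and 1 serving → $1.70.
Cheapest feasible corner: $1.70.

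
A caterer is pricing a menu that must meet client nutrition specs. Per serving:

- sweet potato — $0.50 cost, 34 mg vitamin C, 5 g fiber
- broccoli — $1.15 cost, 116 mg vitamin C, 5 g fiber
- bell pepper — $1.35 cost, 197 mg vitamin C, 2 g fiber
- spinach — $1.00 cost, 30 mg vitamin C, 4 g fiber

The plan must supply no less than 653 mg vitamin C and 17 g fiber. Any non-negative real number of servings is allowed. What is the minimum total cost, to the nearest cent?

sweet potato only: max(653/34, 17/5) = 19.21 servings → $9.60.
broccoli only: max(653/116, 17/5) = 5.629 servings → $6.47.
bell pepper only: max(653/197, 17/2) = 8.5 servings → $11.47.
spinach only: max(653/30, 17/4) = 21.77 servings → $21.77.
sweet potato + broccoli: the both-tight solution has a negative serving — not a feasible corner.
sweet potato + bell pepper with both tight: 2.228 servings and 2.93 servings → $5.07.
sweet potato + spinach: intersection lies outside the first quadrant.
broccoli + bell pepper with both tight: 2.713 servings and 1.717 servings → $5.44.
broccoli + spinach: the both-tight solution has a negative serving — not a feasible corner.
bell pepper + spinach with both tight: 2.887 servings and 2.806 servings → $6.70.
So the least-cost plan costs $5.07.

$5.07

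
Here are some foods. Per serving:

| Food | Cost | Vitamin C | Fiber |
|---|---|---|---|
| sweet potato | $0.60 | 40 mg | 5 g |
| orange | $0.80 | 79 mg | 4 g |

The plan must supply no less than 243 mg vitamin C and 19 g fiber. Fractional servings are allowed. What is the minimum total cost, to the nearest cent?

$2.90

Check every corner: each single food scaled to meet both minima, and each pair solved so both constraints bind.
sweet potato only: max(243/40, 19/5) = 6.075 servings → $3.65.
orange only: max(243/79, 19/4) = 4.75 servings → $3.80.
sweet potato + orange with both tight: 2.251 servings and 1.936 servings → $2.90.
The minimum over all feasible corners is $2.90.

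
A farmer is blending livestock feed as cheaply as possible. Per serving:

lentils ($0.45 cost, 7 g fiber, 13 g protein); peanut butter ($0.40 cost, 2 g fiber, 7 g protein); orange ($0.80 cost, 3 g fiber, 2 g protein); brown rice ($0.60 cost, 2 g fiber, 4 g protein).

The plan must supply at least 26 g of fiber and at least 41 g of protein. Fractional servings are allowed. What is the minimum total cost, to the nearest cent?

$1.67

Check every corner: each single food scaled to meet both minima, and each pair solved so both constraints bind.
lentils only: max(26/7, 41/13) = 3.714 servings → $1.67.
peanut butter only: max(26/2, 41/7) = 13 servings → $5.20.
orange only: max(26/3, 41/2) = 20.5 servings → $16.40.
brown rice only: max(26/2, 41/4) = 13 servings → $7.80.
lentils + peanut butter: the both-tight solution has a negative serving — not a feasible corner.
lentils + orange with both tight: 2.84 servings and 2.04 servings → $2.91.
lentils + brown rice: intersection lies outside the first quadrant.
peanut butter + orange with both tight: 4.176 servings and 5.882 servings → $6.38.
peanut butter + brown rice: intersection lies outside the first quadrant.
orange + brown rice with both tight: 2.75 servings and 8.875 servings → $7.53.
Cheapest feasible corner: $1.67.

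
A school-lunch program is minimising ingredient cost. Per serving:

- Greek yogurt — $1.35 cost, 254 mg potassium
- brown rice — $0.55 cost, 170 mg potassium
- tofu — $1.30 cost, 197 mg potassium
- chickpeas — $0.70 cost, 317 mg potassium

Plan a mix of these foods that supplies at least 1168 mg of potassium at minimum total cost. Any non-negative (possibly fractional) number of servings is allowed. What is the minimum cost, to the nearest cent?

Cost per mg of potassium: chickpeas $0.0022, brown rice $0.0032, Greek yogurt $0.0053, tofu $0.0066.
With no serving limits, use only chickpeas: 1168 mg / 317 mg = 3.685 servings × $0.70 = $2.58.

$2.58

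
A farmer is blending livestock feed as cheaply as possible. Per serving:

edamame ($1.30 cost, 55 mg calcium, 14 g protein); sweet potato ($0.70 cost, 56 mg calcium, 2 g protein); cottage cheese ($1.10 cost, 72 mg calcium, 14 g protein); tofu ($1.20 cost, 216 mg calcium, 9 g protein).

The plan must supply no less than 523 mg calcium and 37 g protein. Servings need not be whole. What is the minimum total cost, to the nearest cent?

$3.87

With two linear requirements the optimum uses one or two foods; enumerate the corners.
edamame only: max(523/55, 37/14) = 9.509 servings → $12.36.
sweet potato only: max(523/56, 37/2) = 18.5 servings → $12.95.
cottage cheese only: max(523/72, 37/14) = 7.264 servings → $7.99.
tofu only: max(523/216, 37/9) = 4.111 servings → $4.93.
edamame + sweet potato with both tight: 1.522 servings and 7.844 servings → $7.47.
edamame + cottage cheese: intersection lies outside the first quadrant.
edamame + tofu with both tight: 1.299 servings and 2.091 servings → $4.20.
sweet potato + cottage cheese with both tight: 7.278 servings and 1.603 servings → $6.86.
sweet potato + tofu: the both-tight solution has a negative serving — not a feasible corner.
cottage cheese + tofu with both tight: 1.383 servings and 1.96 servings → $3.87.
So the least-cost plan costs $3.87.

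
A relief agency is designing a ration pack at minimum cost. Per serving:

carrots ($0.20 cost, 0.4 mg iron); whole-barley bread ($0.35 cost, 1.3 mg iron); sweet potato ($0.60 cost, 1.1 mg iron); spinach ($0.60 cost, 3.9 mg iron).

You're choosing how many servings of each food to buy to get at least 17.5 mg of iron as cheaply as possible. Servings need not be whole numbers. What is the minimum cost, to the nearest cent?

$2.69

Cost per mg of iron: spinach $0.1538, whole-barley bread $0.2692, carrots $0.5000, sweet potato $0.5455.
With no serving limits, use only spinach: 17.5 mg / 3.9 mg = 4.487 servings × $0.60 = $2.69.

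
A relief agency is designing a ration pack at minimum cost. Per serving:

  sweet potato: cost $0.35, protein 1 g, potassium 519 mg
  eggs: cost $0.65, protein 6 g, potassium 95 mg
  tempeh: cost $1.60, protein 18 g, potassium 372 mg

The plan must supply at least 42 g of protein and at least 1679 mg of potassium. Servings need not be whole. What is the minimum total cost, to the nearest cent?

With two linear requirements the optimum uses one or two foods; enumerate the corners.
sweet potato only: max(42/1, 1679/519) = 42 servings → $14.70.
eggs only: max(42/6, 1679/95) = 17.67 servings → $11.49.
tempeh only: max(42/18, 1679/372) = 4.513 servings → $7.22.
sweet potato + eggs with both tight: 2.015 servings and 6.664 servings → $5.04.
sweet potato + tempeh with both tight: 1.627 servings and 2.243 servings → $4.16.
eggs + tempeh: intersection lies outside the first quadrant.
Cheapest feasible corner: $4.16.

$4.16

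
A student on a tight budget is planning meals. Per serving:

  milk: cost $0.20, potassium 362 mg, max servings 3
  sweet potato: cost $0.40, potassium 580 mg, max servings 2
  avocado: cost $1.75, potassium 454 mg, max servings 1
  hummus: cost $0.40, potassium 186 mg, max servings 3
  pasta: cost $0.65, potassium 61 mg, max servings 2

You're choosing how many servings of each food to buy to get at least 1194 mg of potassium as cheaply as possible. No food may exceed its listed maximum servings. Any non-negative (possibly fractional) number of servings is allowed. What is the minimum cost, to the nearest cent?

$0.67

Cost per mg of potassium: milk $0.0006, sweet potato $0.0007, hummus $0.0022, avocado $0.0039, pasta $0.0107.
Take 3 servings of milk: +1086.0 mg potassium for $0.60 (total $0.60, still need 108.0 mg).
Take 0.1862 servings of sweet potato: +108.0 mg potassium for $0.07 (total $0.67, still need 0.0 mg).
Filling from the cheapest source first is optimal under one linear minimum: $0.67.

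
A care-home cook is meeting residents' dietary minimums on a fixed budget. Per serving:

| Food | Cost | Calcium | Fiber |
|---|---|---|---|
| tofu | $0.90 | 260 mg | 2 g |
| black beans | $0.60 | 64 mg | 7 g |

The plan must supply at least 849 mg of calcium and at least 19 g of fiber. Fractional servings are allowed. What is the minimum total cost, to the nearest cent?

$3.66

For a min-cost LP with two ≥-constraints, a basic feasible solution has at most two positive variables.
tofu only: max(849/260, 19/2) = 9.5 servings → $8.55.
black beans only: max(849/64, 19/7) = 13.27 servings → $7.96.
tofu + black beans with both tight: 2.794 servings and 1.916 servings → $3.66.
The minimum over all feasible corners is $3.66.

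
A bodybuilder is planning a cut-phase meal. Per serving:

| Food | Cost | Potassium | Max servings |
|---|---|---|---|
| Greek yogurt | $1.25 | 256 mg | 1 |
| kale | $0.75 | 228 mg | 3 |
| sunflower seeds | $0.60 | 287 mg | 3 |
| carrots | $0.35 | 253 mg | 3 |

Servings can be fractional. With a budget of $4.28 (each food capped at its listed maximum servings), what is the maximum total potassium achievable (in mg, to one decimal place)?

2054.7 mg

Potassium per dollar: carrots 722.9, sunflower seeds 478.3, kale 304, Greek yogurt 204.8.
Take 3 servings of carrots: spends $1.05, +759.0 mg potassium (running total 759.0 mg).
Take 3 servings of sunflower seeds: spends $1.80, +861.0 mg potassium (running total 1620.0 mg).
Take 1.907 servings of kale: spends $1.43, +434.7 mg potassium (running total 2054.7 mg).
Greedy by best ratio exhausts the cost allowance optimally: 2054.7 mg.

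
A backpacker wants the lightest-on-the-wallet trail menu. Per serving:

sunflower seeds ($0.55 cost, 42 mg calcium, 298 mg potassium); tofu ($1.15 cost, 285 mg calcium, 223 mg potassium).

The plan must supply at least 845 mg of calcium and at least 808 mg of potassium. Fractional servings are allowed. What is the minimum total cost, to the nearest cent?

$3.62

With two linear requirements the optimum uses one or two foods; enumerate the corners.
sunflower seeds only: max(845/42, 808/298) = 20.12 servings → $11.07.
tofu only: max(845/285, 808/223) = 3.623 servings → $4.17.
sunflower seeds + tofu with both tight: 0.5538 servings and 2.883 servings → $3.62.
The minimum over all feasible corners is $3.62.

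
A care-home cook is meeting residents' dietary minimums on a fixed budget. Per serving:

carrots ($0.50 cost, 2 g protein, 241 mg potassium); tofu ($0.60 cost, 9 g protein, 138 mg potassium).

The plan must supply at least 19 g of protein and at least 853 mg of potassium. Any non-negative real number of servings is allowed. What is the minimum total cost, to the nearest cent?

$2.25

Two binding constraints pin down two serving amounts, so the optimal mix uses at most two foods. The candidates are each food alone (scaled to the tighter of protein/potassium) and each pair with both constraints tight.
carrots only: max(19/2, 853/241) = 9.5 servings → $4.75.
tofu only: max(19/9, 853/138) = 6.181 servings → $3.71.
carrots + tofu with both tight: 2.67 servings and 1.518 servings → $2.25.
So the least-cost plan costs $2.25.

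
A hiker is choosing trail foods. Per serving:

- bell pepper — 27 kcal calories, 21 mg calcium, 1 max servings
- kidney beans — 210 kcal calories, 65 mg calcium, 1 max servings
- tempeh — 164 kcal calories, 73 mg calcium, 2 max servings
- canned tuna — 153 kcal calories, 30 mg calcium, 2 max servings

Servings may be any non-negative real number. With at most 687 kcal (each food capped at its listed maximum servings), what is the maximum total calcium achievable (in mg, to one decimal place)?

Calcium per kcal: bell pepper 0.7778, tempeh 0.4451, kidney beans 0.3095, canned tuna 0.1961.
Take 1 serving of bell pepper: uses 27 kcal, +21.0 mg calcium (running total 21.0 mg).
Take 2 servings of tempeh: uses 328 kcal, +146.0 mg calcium (running total 167.0 mg).
Take 1 serving of kidney beans: uses 210 kcal, +65.0 mg calcium (running total 232.0 mg).
Take 0.7974 servings of canned tuna: uses 122 kcal, +23.9 mg calcium (running total 255.9 mg).
Filling greedily by calcium-per-kcal is optimal for one linear limit, giving 255.9 mg.

255.9 mg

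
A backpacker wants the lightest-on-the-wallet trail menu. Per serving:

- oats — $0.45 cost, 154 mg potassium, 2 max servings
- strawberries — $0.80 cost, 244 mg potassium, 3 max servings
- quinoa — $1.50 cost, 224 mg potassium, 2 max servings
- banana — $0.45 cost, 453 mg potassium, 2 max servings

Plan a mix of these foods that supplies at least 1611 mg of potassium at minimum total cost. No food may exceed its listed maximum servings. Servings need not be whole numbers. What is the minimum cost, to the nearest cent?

Cost per mg of potassium: banana $0.0010, oats $0.0029, strawberries $0.0033, quinoa $0.0067.
Take 2 servings of banana: +906.0 mg potassium for $0.90 (total $0.90, still need 705.0 mg).
Take 2 servings of oats: +308.0 mg potassium for $0.90 (total $1.80, still need 397.0 mg).
Take 1.627 servings of strawberries: +397.0 mg potassium for $1.30 (total $3.10, still need 0.0 mg).
Filling from the cheapest source first is optimal under one linear minimum: $3.10.

$3.10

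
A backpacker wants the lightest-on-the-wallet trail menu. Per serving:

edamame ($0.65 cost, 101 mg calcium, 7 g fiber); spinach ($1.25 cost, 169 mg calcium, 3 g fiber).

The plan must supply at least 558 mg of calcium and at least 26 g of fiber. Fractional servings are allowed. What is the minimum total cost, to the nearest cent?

$3.59

edamame only: max(558/101, 26/7) = 5.525 servings → $3.59.
spinach only: max(558/169, 26/3) = 8.667 servings → $10.83.
edamame + spinach with both tight: 3.091 servings and 1.455 servings → $3.83.
Cheapest feasible corner: $3.59.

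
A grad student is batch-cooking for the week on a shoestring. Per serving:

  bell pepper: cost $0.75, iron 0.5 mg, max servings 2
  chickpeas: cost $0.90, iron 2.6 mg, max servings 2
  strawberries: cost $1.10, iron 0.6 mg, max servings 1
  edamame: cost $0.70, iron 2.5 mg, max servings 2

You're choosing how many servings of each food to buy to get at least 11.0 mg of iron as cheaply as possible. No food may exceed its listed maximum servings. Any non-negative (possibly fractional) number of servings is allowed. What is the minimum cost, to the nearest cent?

$4.40

Cost per mg of iron: edamame $0.2800, chickpeas $0.3462, bell pepper $1.5000, strawberries $1.8333.
Take 2 servings of edamame: +5.0 mg iron for $1.40 (total $1.40, still need 6.0 mg).
Take 2 servings of chickpeas: +5.2 mg iron for $1.80 (total $3.20, still need 0.8 mg).
Take 1.6 servings of bell pepper: +0.8 mg iron for $1.20 (total $4.40, still need 0.0 mg).
Filling from the cheapest source first is optimal under one linear minimum: $4.40.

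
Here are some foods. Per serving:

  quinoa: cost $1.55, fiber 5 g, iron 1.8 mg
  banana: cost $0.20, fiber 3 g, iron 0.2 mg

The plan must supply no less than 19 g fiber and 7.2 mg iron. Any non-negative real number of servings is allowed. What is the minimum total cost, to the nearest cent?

The cheapest plan sits at a corner of the feasible region — with two constraints it uses at most two foods.
quinoa only: max(19/5, 7.2/1.8) = 4 servings → $6.20.
banana only: max(19/3, 7.2/0.2) = 36 servings → $7.20.
quinoa + banana: intersection lies outside the first quadrant.
So the least-cost plan costs $6.20.

$6.20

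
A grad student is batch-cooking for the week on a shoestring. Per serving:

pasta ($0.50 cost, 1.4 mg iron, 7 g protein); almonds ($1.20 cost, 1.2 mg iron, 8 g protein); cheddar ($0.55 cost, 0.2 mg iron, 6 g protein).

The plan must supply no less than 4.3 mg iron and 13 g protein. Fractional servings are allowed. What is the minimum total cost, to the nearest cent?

This is a tiny linear program; its minimum lies at a vertex of the feasible set. List the vertices and price them.
pasta only: max(4.3/1.4, 13/7) = 3.071 servings → $1.54.
almonds only: max(4.3/1.2, 13/8) = 3.583 servings → $4.30.
cheddar only: max(4.3/0.2, 13/6) = 21.5 servings → $11.82.
pasta + almonds: intersection lies outside the first quadrant.
pasta + cheddar with both targets exact would need a negative amount; discard.
almonds + cheddar: the both-tight solution has a negative serving — not a feasible corner.
So the least-cost plan costs $1.54.

$1.54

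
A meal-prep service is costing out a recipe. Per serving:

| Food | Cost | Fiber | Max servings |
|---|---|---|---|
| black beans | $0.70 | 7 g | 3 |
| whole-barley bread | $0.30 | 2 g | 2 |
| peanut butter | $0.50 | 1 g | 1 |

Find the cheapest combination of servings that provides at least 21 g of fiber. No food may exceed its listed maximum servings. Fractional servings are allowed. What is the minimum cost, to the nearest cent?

Cost per g of fiber: black beans $0.1000, whole-barley bread $0.1500, peanut butter $0.5000.
Take 3 servings of black beans: +21.0 g fiber for $2.10 (total $2.10, still need 0.0 g).
Filling from the cheapest source first is optimal under one linear minimum: $2.10.

$2.10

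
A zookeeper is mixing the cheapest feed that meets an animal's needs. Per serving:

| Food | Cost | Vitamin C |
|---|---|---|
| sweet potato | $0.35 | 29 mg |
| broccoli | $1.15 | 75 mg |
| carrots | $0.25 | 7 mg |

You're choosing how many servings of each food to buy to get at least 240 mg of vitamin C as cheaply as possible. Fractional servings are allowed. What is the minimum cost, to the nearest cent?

$2.90

Cost per mg of vitamin C: sweet potato $0.0121, broccoli $0.0153, carrots $0.0357.
With no serving limits, use only sweet potato: 240 mg / 29 mg = 8.276 servings × $0.35 = $2.90.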